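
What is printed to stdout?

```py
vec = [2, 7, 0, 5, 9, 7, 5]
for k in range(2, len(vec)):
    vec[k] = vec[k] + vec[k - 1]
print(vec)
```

k=2: vec[2] = 0+7 = 7 → [2, 7, 7, 5, 9, 7, 5]
k=3: vec[3] = 5+7 = 12 → [2, 7, 7, 12, 9, 7, 5]
k=4: vec[4] = 9+12 = 21 → [2, 7, 7, 12, 21, 7, 5]
k=5: vec[5] = 7+21 = 28 → [2, 7, 7, 12, 21, 28, 5]
k=6: vec[6] = 5+28 = 33 → [2, 7, 7, 12, 21, 28, 33]

[2, 7, 7, 12, 21, 28, 33]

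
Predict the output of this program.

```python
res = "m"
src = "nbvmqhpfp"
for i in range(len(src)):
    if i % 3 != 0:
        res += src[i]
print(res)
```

mbvqhfp

i=0: skip
i=1: add 'b' → 'mb'
i=2: add 'v' → 'mbv'
i=3: skip
i=4: add 'q' → 'mbvq'
i=5: add 'h' → 'mbvqh'
i=6: skip
i=7: add 'f' → 'mbvqhf'
i=8: add 'p' → 'mbvqhfp'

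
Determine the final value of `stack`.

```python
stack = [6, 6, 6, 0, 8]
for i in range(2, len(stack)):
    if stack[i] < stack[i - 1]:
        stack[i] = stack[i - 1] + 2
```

i=2: 6>=6, unchanged → [6, 6, 6, 0, 8]
i=3: 0<6, stack[3] = 6+2 = 8 → [6, 6, 6, 8, 8]
i=4: 8>=8, unchanged → [6, 6, 6, 8, 8]

[6, 6, 6, 8, 8]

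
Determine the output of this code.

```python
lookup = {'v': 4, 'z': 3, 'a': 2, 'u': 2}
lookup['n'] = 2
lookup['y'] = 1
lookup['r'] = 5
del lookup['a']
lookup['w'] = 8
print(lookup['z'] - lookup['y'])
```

lookup['n'] = 2 → {'v': 4, 'z': 3, 'a': 2, 'u': 2, 'n': 2}
lookup['y'] = 1 → {'v': 4, 'z': 3, 'a': 2, 'u': 2, 'n': 2, 'y': 1}
lookup['r'] = 5 → {'v': 4, 'z': 3, 'a': 2, 'u': 2, 'n': 2, 'y': 1, 'r': 5}
del 'a' → {'v': 4, 'z': 3, 'u': 2, 'n': 2, 'y': 1, 'r': 5}
lookup['w'] = 8 → {'v': 4, 'z': 3, 'u': 2, 'n': 2, 'y': 1, 'r': 5, 'w': 8}
lookup['z']-lookup['y'] = 3-1 = 2

2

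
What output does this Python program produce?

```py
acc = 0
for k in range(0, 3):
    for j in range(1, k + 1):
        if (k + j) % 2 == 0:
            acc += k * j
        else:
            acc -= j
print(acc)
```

k=1,j=1: even sum, acc = 0+1 = 1
k=2,j=1: odd sum, acc = 1-1 = 0
k=2,j=2: even sum, acc = 0+4 = 4

4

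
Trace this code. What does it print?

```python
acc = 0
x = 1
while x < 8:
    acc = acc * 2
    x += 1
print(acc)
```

x=1: acc = 0*2 = 0
x=2: acc = 0*2 = 0
x=3: acc = 0*2 = 0
x=4: acc = 0*2 = 0
x=5: acc = 0*2 = 0
x=6: acc = 0*2 = 0
x=7: acc = 0*2 = 0

0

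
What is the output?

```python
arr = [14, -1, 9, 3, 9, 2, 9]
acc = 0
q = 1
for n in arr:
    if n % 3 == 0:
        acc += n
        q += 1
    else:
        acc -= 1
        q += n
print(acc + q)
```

n=14: not %3==0, acc = 0-1 = -1; q=15
n=-1: not %3==0, acc = (-1)-1 = -2; q=14
n=9: %3==0, acc = (-2)+9 = 7; q=15
n=3: %3==0, acc = 7+3 = 10; q=16
n=9: %3==0, acc = 10+9 = 19; q=17
n=2: not %3==0, acc = 19-1 = 18; q=19
n=9: %3==0, acc = 18+9 = 27; q=20
acc+q = 27+20 = 47

47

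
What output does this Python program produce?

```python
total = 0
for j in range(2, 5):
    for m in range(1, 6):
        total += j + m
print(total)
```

90

j=2,m=1: total = 0+3 = 3
j=2,m=2: total = 3+4 = 7
j=2,m=3: total = 7+5 = 12
j=2,m=4: total = 12+6 = 18
j=2,m=5: total = 18+7 = 25
j=3,m=1: total = 25+4 = 29
j=3,m=2: total = 29+5 = 34
j=3,m=3: total = 34+6 = 40
j=3,m=4: total = 40+7 = 47
j=3,m=5: total = 47+8 = 55
j=4,m=1: total = 55+5 = 60
j=4,m=2: total = 60+6 = 66
j=4,m=3: total = 66+7 = 73
j=4,m=4: total = 73+8 = 81
j=4,m=5: total = 81+9 = 90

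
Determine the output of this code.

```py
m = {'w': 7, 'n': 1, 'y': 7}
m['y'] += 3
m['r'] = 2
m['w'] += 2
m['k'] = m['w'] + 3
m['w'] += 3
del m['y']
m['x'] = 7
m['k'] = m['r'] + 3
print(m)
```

{'w': 12, 'n': 1, 'r': 2, 'k': 5, 'x': 7}

m['y'] = 7+3 = 10 → {'w': 7, 'n': 1, 'y': 10}
m['r'] = 2 → {'w': 7, 'n': 1, 'y': 10, 'r': 2}
m['w'] = 7+2 = 9 → {'w': 9, 'n': 1, 'y': 10, 'r': 2}
m['k'] = m['w']+3 = 12 → {'w': 9, 'n': 1, 'y': 10, 'r': 2, 'k': 12}
m['w'] = 9+3 = 12 → {'w': 12, 'n': 1, 'y': 10, 'r': 2, 'k': 12}
del 'y' → {'w': 12, 'n': 1, 'r': 2, 'k': 12}
m['x'] = 7 → {'w': 12, 'n': 1, 'r': 2, 'k': 12, 'x': 7}
m['k'] = m['r']+3 = 5 → {'w': 12, 'n': 1, 'r': 2, 'k': 5, 'x': 7}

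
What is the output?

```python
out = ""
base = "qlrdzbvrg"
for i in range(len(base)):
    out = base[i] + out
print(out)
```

grvbzdrlq

i=0: prepend 'q' → 'q'
i=1: prepend 'l' → 'lq'
i=2: prepend 'r' → 'rlq'
i=3: prepend 'd' → 'drlq'
i=4: prepend 'z' → 'zdrlq'
i=5: prepend 'b' → 'bzdrlq'
i=6: prepend 'v' → 'vbzdrlq'
i=7: prepend 'r' → 'rvbzdrlq'
i=8: prepend 'g' → 'grvbzdrlq'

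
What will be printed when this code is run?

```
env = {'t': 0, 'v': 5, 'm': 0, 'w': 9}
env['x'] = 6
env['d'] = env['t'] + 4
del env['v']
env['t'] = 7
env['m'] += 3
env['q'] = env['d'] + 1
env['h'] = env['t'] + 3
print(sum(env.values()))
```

44

env['x'] = 6 → {'t': 0, 'v': 5, 'm': 0, 'w': 9, 'x': 6}
env['d'] = env['t']+4 = 4 → {'t': 0, 'v': 5, 'm': 0, 'w': 9, 'x': 6, 'd': 4}
del 'v' → {'t': 0, 'm': 0, 'w': 9, 'x': 6, 'd': 4}
env['t'] = 7 → {'t': 7, 'm': 0, 'w': 9, 'x': 6, 'd': 4}
env['m'] = 0+3 = 3 → {'t': 7, 'm': 3, 'w': 9, 'x': 6, 'd': 4}
env['q'] = env['d']+1 = 5 → {'t': 7, 'm': 3, 'w': 9, 'x': 6, 'd': 4, 'q': 5}
env['h'] = env['t']+3 = 10 → {'t': 7, 'm': 3, 'w': 9, 'x': 6, 'd': 4, 'q': 5, 'h': 10}
sum of values = 44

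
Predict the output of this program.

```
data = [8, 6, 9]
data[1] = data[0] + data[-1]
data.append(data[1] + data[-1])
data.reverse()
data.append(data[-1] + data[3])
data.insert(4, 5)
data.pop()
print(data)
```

[26, 9, 17, 8, 5]

data[1] = data[0]+data[-1] = 8+9 = 17 → [8, 17, 9]
append data[1]+data[-1] = 17+9 = 26 → [8, 17, 9, 26]
reverse → [26, 9, 17, 8]
append data[-1]+data[3] = 8+8 = 16 → [26, 9, 17, 8, 16]
insert 5 at 4 → [26, 9, 17, 8, 5, 16]
pop() removes 16 → [26, 9, 17, 8, 5]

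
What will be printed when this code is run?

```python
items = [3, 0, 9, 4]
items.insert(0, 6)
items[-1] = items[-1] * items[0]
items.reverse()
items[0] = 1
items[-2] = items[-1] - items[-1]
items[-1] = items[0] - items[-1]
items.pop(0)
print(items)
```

insert 6 at 0 → [6, 3, 0, 9, 4]
items[-1] = items[-1]*items[0] = 4*6 = 24 → [6, 3, 0, 9, 24]
reverse → [24, 9, 0, 3, 6]
items[0] = 1 → [1, 9, 0, 3, 6]
items[-2] = items[-1]-items[-1] = 6-6 = 0 → [1, 9, 0, 0, 6]
items[-1] = items[0]-items[-1] = 1-6 = -5 → [1, 9, 0, 0, -5]
pop(0) removes 1 → [9, 0, 0, -5]

[9, 0, 0, -5]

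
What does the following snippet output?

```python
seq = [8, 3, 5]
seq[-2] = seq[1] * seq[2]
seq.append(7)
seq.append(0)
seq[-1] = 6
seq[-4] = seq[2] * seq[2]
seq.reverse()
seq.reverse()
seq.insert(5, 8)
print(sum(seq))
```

seq[-2] = seq[1]*seq[2] = 3*5 = 15 → [8, 15, 5]
append 7 → [8, 15, 5, 7]
append 0 → [8, 15, 5, 7, 0]
seq[-1] = 6 → [8, 15, 5, 7, 6]
seq[-4] = seq[2]*seq[2] = 5*5 = 25 → [8, 25, 5, 7, 6]
reverse → [6, 7, 5, 25, 8]
reverse → [8, 25, 5, 7, 6]
insert 8 at 5 → [8, 25, 5, 7, 6, 8]
sum = 59

59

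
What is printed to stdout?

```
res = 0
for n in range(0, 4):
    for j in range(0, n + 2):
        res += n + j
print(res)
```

n=0,j=0: res = 0+0 = 0
n=0,j=1: res = 0+1 = 1
n=1,j=0: res = 1+1 = 2
n=1,j=1: res = 2+2 = 4
n=1,j=2: res = 4+3 = 7
n=2,j=0: res = 7+2 = 9
n=2,j=1: res = 9+3 = 12
n=2,j=2: res = 12+4 = 16
n=2,j=3: res = 16+5 = 21
n=3,j=0: res = 21+3 = 24
n=3,j=1: res = 24+4 = 28
n=3,j=2: res = 28+5 = 33
n=3,j=3: res = 33+6 = 39
n=3,j=4: res = 39+7 = 46

46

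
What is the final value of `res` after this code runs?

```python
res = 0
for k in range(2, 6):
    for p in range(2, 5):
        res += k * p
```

126

k=2,p=2: res = 0+4 = 4
k=2,p=3: res = 4+6 = 10
k=2,p=4: res = 10+8 = 18
k=3,p=2: res = 18+6 = 24
k=3,p=3: res = 24+9 = 33
k=3,p=4: res = 33+12 = 45
k=4,p=2: res = 45+8 = 53
k=4,p=3: res = 53+12 = 65
k=4,p=4: res = 65+16 = 81
k=5,p=2: res = 81+10 = 91
k=5,p=3: res = 91+15 = 106
k=5,p=4: res = 106+20 = 126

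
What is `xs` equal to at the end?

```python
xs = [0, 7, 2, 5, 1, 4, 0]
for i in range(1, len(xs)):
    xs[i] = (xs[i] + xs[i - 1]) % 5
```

i=1: xs[1] = (7+0)%5 = 2 → [0, 2, 2, 5, 1, 4, 0]
i=2: xs[2] = (2+2)%5 = 4 → [0, 2, 4, 5, 1, 4, 0]
i=3: xs[3] = (5+4)%5 = 4 → [0, 2, 4, 4, 1, 4, 0]
i=4: xs[4] = (1+4)%5 = 0 → [0, 2, 4, 4, 0, 4, 0]
i=5: xs[5] = (4+0)%5 = 4 → [0, 2, 4, 4, 0, 4, 0]
i=6: xs[6] = (0+4)%5 = 4 → [0, 2, 4, 4, 0, 4, 4]

[0, 2, 4, 4, 0, 4, 4]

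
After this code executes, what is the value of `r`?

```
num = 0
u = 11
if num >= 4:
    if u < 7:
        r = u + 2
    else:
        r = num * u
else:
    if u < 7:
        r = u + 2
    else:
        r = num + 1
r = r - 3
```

-2

num=0, u=11
num >= 4 is False; u < 7 is False
→ r = num + 1 = 1
r = 1-3 = -2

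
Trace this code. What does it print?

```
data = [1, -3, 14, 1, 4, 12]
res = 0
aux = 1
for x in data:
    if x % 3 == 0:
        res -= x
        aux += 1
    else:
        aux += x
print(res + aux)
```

x=1: not %3==0; aux=2
x=-3: %3==0, res = 0-(-3) = 3; aux=3
x=14: not %3==0; aux=17
x=1: not %3==0; aux=18
x=4: not %3==0; aux=22
x=12: %3==0, res = 3-12 = -9; aux=23
res+aux = (-9)+23 = 14

14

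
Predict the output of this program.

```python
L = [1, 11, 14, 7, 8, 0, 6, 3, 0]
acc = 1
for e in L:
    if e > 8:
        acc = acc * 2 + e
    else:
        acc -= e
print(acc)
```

12

e=1: not >8, acc = 1-1 = 0
e=11: >8, acc = 0*2+11 = 11
e=14: >8, acc = 11*2+14 = 36
e=7: not >8, acc = 36-7 = 29
e=8: not >8, acc = 29-8 = 21
e=0: not >8, acc = 21-0 = 21
e=6: not >8, acc = 21-6 = 15
e=3: not >8, acc = 15-3 = 12
e=0: not >8, acc = 12-0 = 12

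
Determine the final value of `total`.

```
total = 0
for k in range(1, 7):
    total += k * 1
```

21

k=1: total = 0+1*1 = 1
k=2: total = 1+2*1 = 3
k=3: total = 3+3*1 = 6
k=4: total = 6+4*1 = 10
k=5: total = 10+5*1 = 15
k=6: total = 15+6*1 = 21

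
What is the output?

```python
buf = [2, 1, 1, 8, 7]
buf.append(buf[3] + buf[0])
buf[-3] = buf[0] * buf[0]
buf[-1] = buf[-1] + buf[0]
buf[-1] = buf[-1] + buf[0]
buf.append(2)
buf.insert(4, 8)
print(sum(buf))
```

39

append buf[3]+buf[0] = 8+2 = 10 → [2, 1, 1, 8, 7, 10]
buf[-3] = buf[0]*buf[0] = 2*2 = 4 → [2, 1, 1, 4, 7, 10]
buf[-1] = buf[-1]+buf[0] = 10+2 = 12 → [2, 1, 1, 4, 7, 12]
buf[-1] = buf[-1]+buf[0] = 12+2 = 14 → [2, 1, 1, 4, 7, 14]
append 2 → [2, 1, 1, 4, 7, 14, 2]
insert 8 at 4 → [2, 1, 1, 4, 8, 7, 14, 2]
sum = 39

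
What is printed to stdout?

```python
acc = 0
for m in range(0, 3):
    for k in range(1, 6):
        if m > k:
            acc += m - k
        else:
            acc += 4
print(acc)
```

57

m=0,k=1: not 0>1, acc = 0+4 = 4
m=0,k=2: not 0>2, acc = 4+4 = 8
m=0,k=3: not 0>3, acc = 8+4 = 12
m=0,k=4: not 0>4, acc = 12+4 = 16
m=0,k=5: not 0>5, acc = 16+4 = 20
m=1,k=1: not 1>1, acc = 20+4 = 24
m=1,k=2: not 1>2, acc = 24+4 = 28
m=1,k=3: not 1>3, acc = 28+4 = 32
m=1,k=4: not 1>4, acc = 32+4 = 36
m=1,k=5: not 1>5, acc = 36+4 = 40
m=2,k=1: 2>1, acc = 40+1 = 41
m=2,k=2: not 2>2, acc = 41+4 = 45
m=2,k=3: not 2>3, acc = 45+4 = 49
m=2,k=4: not 2>4, acc = 49+4 = 53
m=2,k=5: not 2>5, acc = 53+4 = 57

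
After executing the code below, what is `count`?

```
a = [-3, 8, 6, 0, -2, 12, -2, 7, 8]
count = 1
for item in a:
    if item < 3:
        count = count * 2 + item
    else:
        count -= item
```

item=-3: <3, count = 1*2+(-3) = -1
item=8: not <3, count = (-1)-8 = -9
item=6: not <3, count = (-9)-6 = -15
item=0: <3, count = (-15)*2+0 = -30
item=-2: <3, count = (-30)*2+(-2) = -62
item=12: not <3, count = (-62)-12 = -74
item=-2: <3, count = (-74)*2+(-2) = -150
item=7: not <3, count = (-150)-7 = -157
item=8: not <3, count = (-157)-8 = -165

-165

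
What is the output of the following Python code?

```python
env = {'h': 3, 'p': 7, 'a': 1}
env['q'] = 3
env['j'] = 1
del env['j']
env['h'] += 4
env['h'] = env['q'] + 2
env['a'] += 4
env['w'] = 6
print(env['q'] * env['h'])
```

15

env['q'] = 3 → {'h': 3, 'p': 7, 'a': 1, 'q': 3}
env['j'] = 1 → {'h': 3, 'p': 7, 'a': 1, 'q': 3, 'j': 1}
del 'j' → {'h': 3, 'p': 7, 'a': 1, 'q': 3}
env['h'] = 3+4 = 7 → {'h': 7, 'p': 7, 'a': 1, 'q': 3}
env['h'] = env['q']+2 = 5 → {'h': 5, 'p': 7, 'a': 1, 'q': 3}
env['a'] = 1+4 = 5 → {'h': 5, 'p': 7, 'a': 5, 'q': 3}
env['w'] = 6 → {'h': 5, 'p': 7, 'a': 5, 'q': 3, 'w': 6}
env['q']*env['h'] = 3*5 = 15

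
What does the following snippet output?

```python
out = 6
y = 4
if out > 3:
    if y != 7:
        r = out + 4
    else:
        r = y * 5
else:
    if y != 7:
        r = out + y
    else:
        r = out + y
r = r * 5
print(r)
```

out=6, y=4
out > 3 is True; y != 7 is True
→ r = out + 4 = 10
r = 10*5 = 50

50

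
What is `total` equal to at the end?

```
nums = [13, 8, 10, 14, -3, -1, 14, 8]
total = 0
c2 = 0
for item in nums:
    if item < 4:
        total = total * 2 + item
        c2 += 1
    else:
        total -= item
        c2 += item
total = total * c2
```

-14421

item=13: not <4, total = 0-13 = -13; c2=13
item=8: not <4, total = (-13)-8 = -21; c2=21
item=10: not <4, total = (-21)-10 = -31; c2=31
item=14: not <4, total = (-31)-14 = -45; c2=45
item=-3: <4, total = (-45)*2+(-3) = -93; c2=46
item=-1: <4, total = (-93)*2+(-1) = -187; c2=47
item=14: not <4, total = (-187)-14 = -201; c2=61
item=8: not <4, total = (-201)-8 = -209; c2=69
total*c2 = (-209)*69 = -14421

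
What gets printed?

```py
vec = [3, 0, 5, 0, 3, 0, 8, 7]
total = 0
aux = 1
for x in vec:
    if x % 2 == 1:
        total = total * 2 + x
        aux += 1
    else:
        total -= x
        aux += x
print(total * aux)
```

533

x=3: odd, total = 0*2+3 = 3; aux=2
x=0: not odd, total = 3-0 = 3; aux=2
x=5: odd, total = 3*2+5 = 11; aux=3
x=0: not odd, total = 11-0 = 11; aux=3
x=3: odd, total = 11*2+3 = 25; aux=4
x=0: not odd, total = 25-0 = 25; aux=4
x=8: not odd, total = 25-8 = 17; aux=12
x=7: odd, total = 17*2+7 = 41; aux=13
total*aux = 41*13 = 533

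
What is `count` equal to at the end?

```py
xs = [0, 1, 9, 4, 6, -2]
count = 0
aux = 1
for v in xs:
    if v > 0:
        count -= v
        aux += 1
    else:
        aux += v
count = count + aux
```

-17

v=0: not >0; aux=1
v=1: >0, count = 0-1 = -1; aux=2
v=9: >0, count = (-1)-9 = -10; aux=3
v=4: >0, count = (-10)-4 = -14; aux=4
v=6: >0, count = (-14)-6 = -20; aux=5
v=-2: not >0; aux=3
count+aux = (-20)+3 = -17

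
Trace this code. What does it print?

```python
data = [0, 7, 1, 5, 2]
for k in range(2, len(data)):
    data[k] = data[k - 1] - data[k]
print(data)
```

k=2: data[2] = 7-1 = 6 → [0, 7, 6, 5, 2]
k=3: data[3] = 6-5 = 1 → [0, 7, 6, 1, 2]
k=4: data[4] = 1-2 = -1 → [0, 7, 6, 1, -1]

[0, 7, 6, 1, -1]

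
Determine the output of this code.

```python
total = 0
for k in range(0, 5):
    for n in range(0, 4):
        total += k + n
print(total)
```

k=0,n=0: total = 0+0 = 0
k=0,n=1: total = 0+1 = 1
k=0,n=2: total = 1+2 = 3
k=0,n=3: total = 3+3 = 6
k=1,n=0: total = 6+1 = 7
k=1,n=1: total = 7+2 = 9
k=1,n=2: total = 9+3 = 12
k=1,n=3: total = 12+4 = 16
k=2,n=0: total = 16+2 = 18
k=2,n=1: total = 18+3 = 21
k=2,n=2: total = 21+4 = 25
k=2,n=3: total = 25+5 = 30
k=3,n=0: total = 30+3 = 33
k=3,n=1: total = 33+4 = 37
k=3,n=2: total = 37+5 = 42
k=3,n=3: total = 42+6 = 48
k=4,n=0: total = 48+4 = 52
k=4,n=1: total = 52+5 = 57
k=4,n=2: total = 57+6 = 63
k=4,n=3: total = 63+7 = 70

70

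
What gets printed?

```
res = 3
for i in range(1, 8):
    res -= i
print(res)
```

-25

i=1: res = 3-1 = 2
i=2: res = 2-2 = 0
i=3: res = 0-3 = -3
i=4: res = (-3)-4 = -7
i=5: res = (-7)-5 = -12
i=6: res = (-12)-6 = -18
i=7: res = (-18)-7 = -25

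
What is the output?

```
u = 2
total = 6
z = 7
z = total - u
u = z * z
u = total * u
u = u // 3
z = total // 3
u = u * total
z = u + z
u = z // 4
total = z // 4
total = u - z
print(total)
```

z = 6-2 = 4
u = 4*4 = 16
u = 6*16 = 96
u = 96//3 = 32
z = 6//3 = 2
u = 32*6 = 192
z = 192+2 = 194
u = 194//4 = 48
total = 194//4 = 48
total = 48-194 = -146

-146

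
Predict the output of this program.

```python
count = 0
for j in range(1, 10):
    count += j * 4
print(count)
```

j=1: count = 0+1*4 = 4
j=2: count = 4+2*4 = 12
j=3: count = 12+3*4 = 24
j=4: count = 24+4*4 = 40
j=5: count = 40+5*4 = 60
j=6: count = 60+6*4 = 84
j=7: count = 84+7*4 = 112
j=8: count = 112+8*4 = 144
j=9: count = 144+9*4 = 180

180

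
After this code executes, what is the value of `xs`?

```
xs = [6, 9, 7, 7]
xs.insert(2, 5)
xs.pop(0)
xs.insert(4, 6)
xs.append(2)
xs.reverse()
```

insert 5 at 2 → [6, 9, 5, 7, 7]
pop(0) removes 6 → [9, 5, 7, 7]
insert 6 at 4 → [9, 5, 7, 7, 6]
append 2 → [9, 5, 7, 7, 6, 2]
reverse → [2, 6, 7, 7, 5, 9]

[2, 6, 7, 7, 5, 9]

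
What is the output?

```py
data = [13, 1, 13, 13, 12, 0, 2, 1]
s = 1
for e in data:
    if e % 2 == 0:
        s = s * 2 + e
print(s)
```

58

e=13: not even
e=1: not even
e=13: not even
e=13: not even
e=12: even, s = 1*2+12 = 14
e=0: even, s = 14*2+0 = 28
e=2: even, s = 28*2+2 = 58
e=1: not even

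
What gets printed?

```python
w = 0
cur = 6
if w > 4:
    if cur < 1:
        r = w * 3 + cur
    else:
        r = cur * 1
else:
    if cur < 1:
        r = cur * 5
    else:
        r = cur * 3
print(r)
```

18

w=0, cur=6
w > 4 is False; cur < 1 is False
→ r = cur * 3 = 18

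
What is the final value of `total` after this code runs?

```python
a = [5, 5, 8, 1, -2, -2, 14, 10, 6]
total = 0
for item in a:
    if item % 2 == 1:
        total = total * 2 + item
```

31

item=5: odd, total = 0*2+5 = 5
item=5: odd, total = 5*2+5 = 15
item=8: not odd
item=1: odd, total = 15*2+1 = 31
item=-2: not odd
item=-2: not odd
item=14: not odd
item=10: not odd
item=6: not odd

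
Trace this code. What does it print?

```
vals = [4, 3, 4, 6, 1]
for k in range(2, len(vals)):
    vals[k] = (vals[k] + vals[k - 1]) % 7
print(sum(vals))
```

k=2: vals[2] = (4+3)%7 = 0 → [4, 3, 0, 6, 1]
k=3: vals[3] = (6+0)%7 = 6 → [4, 3, 0, 6, 1]
k=4: vals[4] = (1+6)%7 = 0 → [4, 3, 0, 6, 0]
sum = 13

13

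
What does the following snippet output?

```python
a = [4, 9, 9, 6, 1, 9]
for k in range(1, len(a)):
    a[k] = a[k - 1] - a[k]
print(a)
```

[4, -5, -14, -20, -21, -30]

k=1: a[1] = 4-9 = -5 → [4, -5, 9, 6, 1, 9]
k=2: a[2] = (-5)-9 = -14 → [4, -5, -14, 6, 1, 9]
k=3: a[3] = (-14)-6 = -20 → [4, -5, -14, -20, 1, 9]
k=4: a[4] = (-20)-1 = -21 → [4, -5, -14, -20, -21, 9]
k=5: a[5] = (-21)-9 = -30 → [4, -5, -14, -20, -21, -30]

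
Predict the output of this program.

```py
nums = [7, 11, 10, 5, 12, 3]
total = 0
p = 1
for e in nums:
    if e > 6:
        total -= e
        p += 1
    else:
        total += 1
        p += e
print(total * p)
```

-494

e=7: >6, total = 0-7 = -7; p=2
e=11: >6, total = (-7)-11 = -18; p=3
e=10: >6, total = (-18)-10 = -28; p=4
e=5: not >6, total = (-28)+1 = -27; p=9
e=12: >6, total = (-27)-12 = -39; p=10
e=3: not >6, total = (-39)+1 = -38; p=13
total*p = (-38)*13 = -494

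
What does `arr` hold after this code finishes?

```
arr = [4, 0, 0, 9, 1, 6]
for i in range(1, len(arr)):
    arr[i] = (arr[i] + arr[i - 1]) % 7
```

i=1: arr[1] = (0+4)%7 = 4 → [4, 4, 0, 9, 1, 6]
i=2: arr[2] = (0+4)%7 = 4 → [4, 4, 4, 9, 1, 6]
i=3: arr[3] = (9+4)%7 = 6 → [4, 4, 4, 6, 1, 6]
i=4: arr[4] = (1+6)%7 = 0 → [4, 4, 4, 6, 0, 6]
i=5: arr[5] = (6+0)%7 = 6 → [4, 4, 4, 6, 0, 6]

[4, 4, 4, 6, 0, 6]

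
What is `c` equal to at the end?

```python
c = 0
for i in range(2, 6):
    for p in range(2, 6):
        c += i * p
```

196

i=2,p=2: c = 0+4 = 4
i=2,p=3: c = 4+6 = 10
i=2,p=4: c = 10+8 = 18
i=2,p=5: c = 18+10 = 28
i=3,p=2: c = 28+6 = 34
i=3,p=3: c = 34+9 = 43
i=3,p=4: c = 43+12 = 55
i=3,p=5: c = 55+15 = 70
i=4,p=2: c = 70+8 = 78
i=4,p=3: c = 78+12 = 90
i=4,p=4: c = 90+16 = 106
i=4,p=5: c = 106+20 = 126
i=5,p=2: c = 126+10 = 136
i=5,p=3: c = 136+15 = 151
i=5,p=4: c = 151+20 = 171
i=5,p=5: c = 171+25 = 196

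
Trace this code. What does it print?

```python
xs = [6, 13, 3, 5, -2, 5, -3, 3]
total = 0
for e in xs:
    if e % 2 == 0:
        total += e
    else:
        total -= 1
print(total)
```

e=6: even, total = 0+6 = 6
e=13: not even, total = 6-1 = 5
e=3: not even, total = 5-1 = 4
e=5: not even, total = 4-1 = 3
e=-2: even, total = 3+(-2) = 1
e=5: not even, total = 1-1 = 0
e=-3: not even, total = 0-1 = -1
e=3: not even, total = (-1)-1 = -2

-2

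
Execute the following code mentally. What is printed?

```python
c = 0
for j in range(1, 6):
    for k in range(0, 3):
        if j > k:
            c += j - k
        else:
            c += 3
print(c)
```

j=1,k=0: 1>0, c = 0+1 = 1
j=1,k=1: not 1>1, c = 1+3 = 4
j=1,k=2: not 1>2, c = 4+3 = 7
j=2,k=0: 2>0, c = 7+2 = 9
j=2,k=1: 2>1, c = 9+1 = 10
j=2,k=2: not 2>2, c = 10+3 = 13
j=3,k=0: 3>0, c = 13+3 = 16
j=3,k=1: 3>1, c = 16+2 = 18
j=3,k=2: 3>2, c = 18+1 = 19
j=4,k=0: 4>0, c = 19+4 = 23
j=4,k=1: 4>1, c = 23+3 = 26
j=4,k=2: 4>2, c = 26+2 = 28
j=5,k=0: 5>0, c = 28+5 = 33
j=5,k=1: 5>1, c = 33+4 = 37
j=5,k=2: 5>2, c = 37+3 = 40

40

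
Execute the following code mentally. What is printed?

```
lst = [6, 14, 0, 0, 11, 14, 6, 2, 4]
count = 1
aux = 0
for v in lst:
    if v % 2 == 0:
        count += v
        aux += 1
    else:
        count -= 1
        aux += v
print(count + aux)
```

65

v=6: even, count = 1+6 = 7; aux=1
v=14: even, count = 7+14 = 21; aux=2
v=0: even, count = 21+0 = 21; aux=3
v=0: even, count = 21+0 = 21; aux=4
v=11: not even, count = 21-1 = 20; aux=15
v=14: even, count = 20+14 = 34; aux=16
v=6: even, count = 34+6 = 40; aux=17
v=2: even, count = 40+2 = 42; aux=18
v=4: even, count = 42+4 = 46; aux=19
count+aux = 46+19 = 65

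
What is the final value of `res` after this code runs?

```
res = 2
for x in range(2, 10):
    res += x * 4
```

x=2: res = 2+2*4 = 10
x=3: res = 10+3*4 = 22
x=4: res = 22+4*4 = 38
x=5: res = 38+5*4 = 58
x=6: res = 58+6*4 = 82
x=7: res = 82+7*4 = 110
x=8: res = 110+8*4 = 142
x=9: res = 142+9*4 = 178

178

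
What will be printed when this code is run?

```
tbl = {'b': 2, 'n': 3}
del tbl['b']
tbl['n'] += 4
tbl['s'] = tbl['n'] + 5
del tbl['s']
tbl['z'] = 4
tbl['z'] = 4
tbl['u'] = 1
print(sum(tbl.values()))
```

del 'b' → {'n': 3}
tbl['n'] = 3+4 = 7 → {'n': 7}
tbl['s'] = tbl['n']+5 = 12 → {'n': 7, 's': 12}
del 's' → {'n': 7}
tbl['z'] = 4 → {'n': 7, 'z': 4}
tbl['z'] = 4 → {'n': 7, 'z': 4}
tbl['u'] = 1 → {'n': 7, 'z': 4, 'u': 1}
sum of values = 12

12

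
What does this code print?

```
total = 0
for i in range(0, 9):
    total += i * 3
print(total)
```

i=0: total = 0+0*3 = 0
i=1: total = 0+1*3 = 3
i=2: total = 3+2*3 = 9
i=3: total = 9+3*3 = 18
i=4: total = 18+4*3 = 30
i=5: total = 30+5*3 = 45
i=6: total = 45+6*3 = 63
i=7: total = 63+7*3 = 84
i=8: total = 84+8*3 = 108

108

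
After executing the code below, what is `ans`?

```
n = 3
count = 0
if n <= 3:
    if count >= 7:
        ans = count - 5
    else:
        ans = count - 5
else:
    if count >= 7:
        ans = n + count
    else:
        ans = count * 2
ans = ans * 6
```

n=3, count=0
n <= 3 is True; count >= 7 is False
→ ans = count - 5 = -5
ans = (-5)*6 = -30

-30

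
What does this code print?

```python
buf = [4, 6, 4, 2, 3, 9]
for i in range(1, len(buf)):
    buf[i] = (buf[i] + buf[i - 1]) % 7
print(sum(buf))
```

i=1: buf[1] = (6+4)%7 = 3 → [4, 3, 4, 2, 3, 9]
i=2: buf[2] = (4+3)%7 = 0 → [4, 3, 0, 2, 3, 9]
i=3: buf[3] = (2+0)%7 = 2 → [4, 3, 0, 2, 3, 9]
i=4: buf[4] = (3+2)%7 = 5 → [4, 3, 0, 2, 5, 9]
i=5: buf[5] = (9+5)%7 = 0 → [4, 3, 0, 2, 5, 0]
sum = 14

14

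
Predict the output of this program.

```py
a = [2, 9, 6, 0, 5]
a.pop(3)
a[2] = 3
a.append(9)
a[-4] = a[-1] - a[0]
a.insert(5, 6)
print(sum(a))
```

pop(3) removes 0 → [2, 9, 6, 5]
a[2] = 3 → [2, 9, 3, 5]
append 9 → [2, 9, 3, 5, 9]
a[-4] = a[-1]-a[0] = 9-2 = 7 → [2, 7, 3, 5, 9]
insert 6 at 5 → [2, 7, 3, 5, 9, 6]
sum = 32

32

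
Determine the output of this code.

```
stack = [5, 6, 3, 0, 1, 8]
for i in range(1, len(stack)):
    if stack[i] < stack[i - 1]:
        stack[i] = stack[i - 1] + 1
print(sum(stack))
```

45

i=1: 6>=5, unchanged → [5, 6, 3, 0, 1, 8]
i=2: 3<6, stack[2] = 6+1 = 7 → [5, 6, 7, 0, 1, 8]
i=3: 0<7, stack[3] = 7+1 = 8 → [5, 6, 7, 8, 1, 8]
i=4: 1<8, stack[4] = 8+1 = 9 → [5, 6, 7, 8, 9, 8]
i=5: 8<9, stack[5] = 9+1 = 10 → [5, 6, 7, 8, 9, 10]
sum = 45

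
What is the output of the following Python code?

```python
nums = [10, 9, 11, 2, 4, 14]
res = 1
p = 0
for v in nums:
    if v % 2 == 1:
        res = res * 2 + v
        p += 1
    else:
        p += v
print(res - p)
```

v=10: not odd; p=10
v=9: odd, res = 1*2+9 = 11; p=11
v=11: odd, res = 11*2+11 = 33; p=12
v=2: not odd; p=14
v=4: not odd; p=18
v=14: not odd; p=32
res-p = 33-32 = 1

1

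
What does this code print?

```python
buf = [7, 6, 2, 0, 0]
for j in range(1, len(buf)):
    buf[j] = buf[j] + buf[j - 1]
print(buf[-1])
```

15

j=1: buf[1] = 6+7 = 13 → [7, 13, 2, 0, 0]
j=2: buf[2] = 2+13 = 15 → [7, 13, 15, 0, 0]
j=3: buf[3] = 0+15 = 15 → [7, 13, 15, 15, 0]
j=4: buf[4] = 0+15 = 15 → [7, 13, 15, 15, 15]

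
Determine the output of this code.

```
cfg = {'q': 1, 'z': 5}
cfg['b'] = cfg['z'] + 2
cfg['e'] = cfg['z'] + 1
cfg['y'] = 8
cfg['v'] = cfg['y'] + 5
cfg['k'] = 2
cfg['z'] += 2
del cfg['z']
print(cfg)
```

cfg['b'] = cfg['z']+2 = 7 → {'q': 1, 'z': 5, 'b': 7}
cfg['e'] = cfg['z']+1 = 6 → {'q': 1, 'z': 5, 'b': 7, 'e': 6}
cfg['y'] = 8 → {'q': 1, 'z': 5, 'b': 7, 'e': 6, 'y': 8}
cfg['v'] = cfg['y']+5 = 13 → {'q': 1, 'z': 5, 'b': 7, 'e': 6, 'y': 8, 'v': 13}
cfg['k'] = 2 → {'q': 1, 'z': 5, 'b': 7, 'e': 6, 'y': 8, 'v': 13, 'k': 2}
cfg['z'] = 5+2 = 7 → {'q': 1, 'z': 7, 'b': 7, 'e': 6, 'y': 8, 'v': 13, 'k': 2}
del 'z' → {'q': 1, 'b': 7, 'e': 6, 'y': 8, 'v': 13, 'k': 2}

{'q': 1, 'b': 7, 'e': 6, 'y': 8, 'v': 13, 'k': 2}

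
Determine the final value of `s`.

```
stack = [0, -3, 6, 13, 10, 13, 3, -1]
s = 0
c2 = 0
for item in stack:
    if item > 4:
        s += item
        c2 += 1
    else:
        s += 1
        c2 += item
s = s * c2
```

item=0: not >4, s = 0+1 = 1; c2=0
item=-3: not >4, s = 1+1 = 2; c2=-3
item=6: >4, s = 2+6 = 8; c2=-2
item=13: >4, s = 8+13 = 21; c2=-1
item=10: >4, s = 21+10 = 31; c2=0
item=13: >4, s = 31+13 = 44; c2=1
item=3: not >4, s = 44+1 = 45; c2=4
item=-1: not >4, s = 45+1 = 46; c2=3
s*c2 = 46*3 = 138

138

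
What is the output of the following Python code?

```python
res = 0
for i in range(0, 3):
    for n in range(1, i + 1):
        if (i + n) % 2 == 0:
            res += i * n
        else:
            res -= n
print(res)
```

i=1,n=1: even sum, res = 0+1 = 1
i=2,n=1: odd sum, res = 1-1 = 0
i=2,n=2: even sum, res = 0+4 = 4

4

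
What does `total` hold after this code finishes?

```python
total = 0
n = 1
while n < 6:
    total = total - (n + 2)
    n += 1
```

-25

n=1: total = 0-3 = -3
n=2: total = (-3)-4 = -7
n=3: total = (-7)-5 = -12
n=4: total = (-12)-6 = -18
n=5: total = (-18)-7 = -25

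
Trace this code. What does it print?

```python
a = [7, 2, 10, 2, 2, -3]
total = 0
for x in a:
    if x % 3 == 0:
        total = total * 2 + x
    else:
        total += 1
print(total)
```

x=7: not %3==0, total = 0+1 = 1
x=2: not %3==0, total = 1+1 = 2
x=10: not %3==0, total = 2+1 = 3
x=2: not %3==0, total = 3+1 = 4
x=2: not %3==0, total = 4+1 = 5
x=-3: %3==0, total = 5*2+(-3) = 7

7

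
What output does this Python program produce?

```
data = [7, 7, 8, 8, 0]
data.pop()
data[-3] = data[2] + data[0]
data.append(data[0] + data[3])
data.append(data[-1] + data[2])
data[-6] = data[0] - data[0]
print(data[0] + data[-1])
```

pop() removes 0 → [7, 7, 8, 8]
data[-3] = data[2]+data[0] = 8+7 = 15 → [7, 15, 8, 8]
append data[0]+data[3] = 7+8 = 15 → [7, 15, 8, 8, 15]
append data[-1]+data[2] = 15+8 = 23 → [7, 15, 8, 8, 15, 23]
data[-6] = data[0]-data[0] = 7-7 = 0 → [0, 15, 8, 8, 15, 23]
data[0]+data[-1] = 0+23 = 23

23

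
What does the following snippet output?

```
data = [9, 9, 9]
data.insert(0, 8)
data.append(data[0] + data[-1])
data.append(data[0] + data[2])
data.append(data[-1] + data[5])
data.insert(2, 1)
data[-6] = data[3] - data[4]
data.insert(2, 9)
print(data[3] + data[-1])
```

insert 8 at 0 → [8, 9, 9, 9]
append data[0]+data[-1] = 8+9 = 17 → [8, 9, 9, 9, 17]
append data[0]+data[2] = 8+9 = 17 → [8, 9, 9, 9, 17, 17]
append data[-1]+data[5] = 17+17 = 34 → [8, 9, 9, 9, 17, 17, 34]
insert 1 at 2 → [8, 9, 1, 9, 9, 17, 17, 34]
data[-6] = data[3]-data[4] = 9-9 = 0 → [8, 9, 0, 9, 9, 17, 17, 34]
insert 9 at 2 → [8, 9, 9, 0, 9, 9, 17, 17, 34]
data[3]+data[-1] = 0+34 = 34

34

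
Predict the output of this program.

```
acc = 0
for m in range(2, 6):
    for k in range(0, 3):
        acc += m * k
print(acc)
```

42

m=2,k=0: acc = 0+0 = 0
m=2,k=1: acc = 0+2 = 2
m=2,k=2: acc = 2+4 = 6
m=3,k=0: acc = 6+0 = 6
m=3,k=1: acc = 6+3 = 9
m=3,k=2: acc = 9+6 = 15
m=4,k=0: acc = 15+0 = 15
m=4,k=1: acc = 15+4 = 19
m=4,k=2: acc = 19+8 = 27
m=5,k=0: acc = 27+0 = 27
m=5,k=1: acc = 27+5 = 32
m=5,k=2: acc = 32+10 = 42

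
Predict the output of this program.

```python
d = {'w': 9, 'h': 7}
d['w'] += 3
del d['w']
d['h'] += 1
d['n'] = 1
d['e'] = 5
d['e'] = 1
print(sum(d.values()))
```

10

d['w'] = 9+3 = 12 → {'w': 12, 'h': 7}
del 'w' → {'h': 7}
d['h'] = 7+1 = 8 → {'h': 8}
d['n'] = 1 → {'h': 8, 'n': 1}
d['e'] = 5 → {'h': 8, 'n': 1, 'e': 5}
d['e'] = 1 → {'h': 8, 'n': 1, 'e': 1}
sum of values = 10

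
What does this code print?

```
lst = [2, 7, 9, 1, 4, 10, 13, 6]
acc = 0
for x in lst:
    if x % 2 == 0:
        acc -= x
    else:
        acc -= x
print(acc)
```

-52

x=2: even, acc = 0-2 = -2
x=7: not even, acc = (-2)-7 = -9
x=9: not even, acc = (-9)-9 = -18
x=1: not even, acc = (-18)-1 = -19
x=4: even, acc = (-19)-4 = -23
x=10: even, acc = (-23)-10 = -33
x=13: not even, acc = (-33)-13 = -46
x=6: even, acc = (-46)-6 = -52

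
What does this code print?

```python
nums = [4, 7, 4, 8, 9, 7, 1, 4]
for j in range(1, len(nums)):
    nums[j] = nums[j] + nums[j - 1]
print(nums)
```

[4, 11, 15, 23, 32, 39, 40, 44]

j=1: nums[1] = 7+4 = 11 → [4, 11, 4, 8, 9, 7, 1, 4]
j=2: nums[2] = 4+11 = 15 → [4, 11, 15, 8, 9, 7, 1, 4]
j=3: nums[3] = 8+15 = 23 → [4, 11, 15, 23, 9, 7, 1, 4]
j=4: nums[4] = 9+23 = 32 → [4, 11, 15, 23, 32, 7, 1, 4]
j=5: nums[5] = 7+32 = 39 → [4, 11, 15, 23, 32, 39, 1, 4]
j=6: nums[6] = 1+39 = 40 → [4, 11, 15, 23, 32, 39, 40, 4]
j=7: nums[7] = 4+40 = 44 → [4, 11, 15, 23, 32, 39, 40, 44]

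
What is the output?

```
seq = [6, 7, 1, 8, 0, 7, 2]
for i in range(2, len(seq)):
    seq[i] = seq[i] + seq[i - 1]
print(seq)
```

i=2: seq[2] = 1+7 = 8 → [6, 7, 8, 8, 0, 7, 2]
i=3: seq[3] = 8+8 = 16 → [6, 7, 8, 16, 0, 7, 2]
i=4: seq[4] = 0+16 = 16 → [6, 7, 8, 16, 16, 7, 2]
i=5: seq[5] = 7+16 = 23 → [6, 7, 8, 16, 16, 23, 2]
i=6: seq[6] = 2+23 = 25 → [6, 7, 8, 16, 16, 23, 25]

[6, 7, 8, 16, 16, 23, 25]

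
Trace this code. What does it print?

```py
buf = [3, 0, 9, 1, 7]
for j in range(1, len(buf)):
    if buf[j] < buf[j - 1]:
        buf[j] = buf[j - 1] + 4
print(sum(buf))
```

49

j=1: 0<3, buf[1] = 3+4 = 7 → [3, 7, 9, 1, 7]
j=2: 9>=7, unchanged → [3, 7, 9, 1, 7]
j=3: 1<9, buf[3] = 9+4 = 13 → [3, 7, 9, 13, 7]
j=4: 7<13, buf[4] = 13+4 = 17 → [3, 7, 9, 13, 17]
sum = 49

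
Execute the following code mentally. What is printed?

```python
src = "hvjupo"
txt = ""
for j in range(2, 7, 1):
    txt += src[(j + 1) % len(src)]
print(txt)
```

j=2: add src[3]='u' → 'u'
j=3: add src[4]='p' → 'up'
j=4: add src[5]='o' → 'upo'
j=5: add src[0]='h' → 'upoh'
j=6: add src[1]='v' → 'upohv'

upohv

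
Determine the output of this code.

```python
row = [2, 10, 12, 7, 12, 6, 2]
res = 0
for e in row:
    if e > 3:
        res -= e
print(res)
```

e=2: not >3
e=10: >3, res = 0-10 = -10
e=12: >3, res = (-10)-12 = -22
e=7: >3, res = (-22)-7 = -29
e=12: >3, res = (-29)-12 = -41
e=6: >3, res = (-41)-6 = -47
e=2: not >3

-47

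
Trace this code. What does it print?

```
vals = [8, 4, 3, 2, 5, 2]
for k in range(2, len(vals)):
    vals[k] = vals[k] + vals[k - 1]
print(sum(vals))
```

58

k=2: vals[2] = 3+4 = 7 → [8, 4, 7, 2, 5, 2]
k=3: vals[3] = 2+7 = 9 → [8, 4, 7, 9, 5, 2]
k=4: vals[4] = 5+9 = 14 → [8, 4, 7, 9, 14, 2]
k=5: vals[5] = 2+14 = 16 → [8, 4, 7, 9, 14, 16]
sum = 58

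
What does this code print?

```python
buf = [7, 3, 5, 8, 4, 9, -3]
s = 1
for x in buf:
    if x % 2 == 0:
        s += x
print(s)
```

13

x=7: not even
x=3: not even
x=5: not even
x=8: even, s = 1+8 = 9
x=4: even, s = 9+4 = 13
x=9: not even
x=-3: not even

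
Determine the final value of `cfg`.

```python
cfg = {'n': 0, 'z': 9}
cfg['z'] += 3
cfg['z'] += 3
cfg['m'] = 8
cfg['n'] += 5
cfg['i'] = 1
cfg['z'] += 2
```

{'n': 5, 'z': 17, 'm': 8, 'i': 1}

cfg['z'] = 9+3 = 12 → {'n': 0, 'z': 12}
cfg['z'] = 12+3 = 15 → {'n': 0, 'z': 15}
cfg['m'] = 8 → {'n': 0, 'z': 15, 'm': 8}
cfg['n'] = 0+5 = 5 → {'n': 5, 'z': 15, 'm': 8}
cfg['i'] = 1 → {'n': 5, 'z': 15, 'm': 8, 'i': 1}
cfg['z'] = 15+2 = 17 → {'n': 5, 'z': 17, 'm': 8, 'i': 1}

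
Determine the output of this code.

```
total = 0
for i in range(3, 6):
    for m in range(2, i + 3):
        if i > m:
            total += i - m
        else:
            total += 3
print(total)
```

i=3,m=2: 3>2, total = 0+1 = 1
i=3,m=3: not 3>3, total = 1+3 = 4
i=3,m=4: not 3>4, total = 4+3 = 7
i=3,m=5: not 3>5, total = 7+3 = 10
i=4,m=2: 4>2, total = 10+2 = 12
i=4,m=3: 4>3, total = 12+1 = 13
i=4,m=4: not 4>4, total = 13+3 = 16
i=4,m=5: not 4>5, total = 16+3 = 19
i=4,m=6: not 4>6, total = 19+3 = 22
i=5,m=2: 5>2, total = 22+3 = 25
i=5,m=3: 5>3, total = 25+2 = 27
i=5,m=4: 5>4, total = 27+1 = 28
i=5,m=5: not 5>5, total = 28+3 = 31
i=5,m=6: not 5>6, total = 31+3 = 34
i=5,m=7: not 5>7, total = 34+3 = 37

37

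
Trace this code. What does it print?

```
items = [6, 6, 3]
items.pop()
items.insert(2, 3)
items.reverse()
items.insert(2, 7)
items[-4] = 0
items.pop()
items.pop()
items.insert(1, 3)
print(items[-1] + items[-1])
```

12

pop() removes 3 → [6, 6]
insert 3 at 2 → [6, 6, 3]
reverse → [3, 6, 6]
insert 7 at 2 → [3, 6, 7, 6]
items[-4] = 0 → [0, 6, 7, 6]
pop() removes 6 → [0, 6, 7]
pop() removes 7 → [0, 6]
insert 3 at 1 → [0, 3, 6]
items[-1]+items[-1] = 6+6 = 12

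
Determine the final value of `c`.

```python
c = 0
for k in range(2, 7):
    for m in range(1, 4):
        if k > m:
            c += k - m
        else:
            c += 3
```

40

k=2,m=1: 2>1, c = 0+1 = 1
k=2,m=2: not 2>2, c = 1+3 = 4
k=2,m=3: not 2>3, c = 4+3 = 7
k=3,m=1: 3>1, c = 7+2 = 9
k=3,m=2: 3>2, c = 9+1 = 10
k=3,m=3: not 3>3, c = 10+3 = 13
k=4,m=1: 4>1, c = 13+3 = 16
k=4,m=2: 4>2, c = 16+2 = 18
k=4,m=3: 4>3, c = 18+1 = 19
k=5,m=1: 5>1, c = 19+4 = 23
k=5,m=2: 5>2, c = 23+3 = 26
k=5,m=3: 5>3, c = 26+2 = 28
k=6,m=1: 6>1, c = 28+5 = 33
k=6,m=2: 6>2, c = 33+4 = 37
k=6,m=3: 6>3, c = 37+3 = 40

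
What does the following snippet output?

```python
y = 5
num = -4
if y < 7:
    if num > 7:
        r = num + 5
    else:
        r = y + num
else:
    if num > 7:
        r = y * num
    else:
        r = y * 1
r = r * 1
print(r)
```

y=5, num=-4
y < 7 is True; num > 7 is False
→ r = y + num = 1
r = 1*1 = 1

1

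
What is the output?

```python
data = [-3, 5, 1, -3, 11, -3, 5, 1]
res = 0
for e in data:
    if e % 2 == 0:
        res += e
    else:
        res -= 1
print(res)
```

-8

e=-3: not even, res = 0-1 = -1
e=5: not even, res = (-1)-1 = -2
e=1: not even, res = (-2)-1 = -3
e=-3: not even, res = (-3)-1 = -4
e=11: not even, res = (-4)-1 = -5
e=-3: not even, res = (-5)-1 = -6
e=5: not even, res = (-6)-1 = -7
e=1: not even, res = (-7)-1 = -8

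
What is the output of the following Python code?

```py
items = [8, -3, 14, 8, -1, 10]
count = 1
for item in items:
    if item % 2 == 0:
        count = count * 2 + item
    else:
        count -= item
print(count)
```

item=8: even, count = 1*2+8 = 10
item=-3: not even, count = 10-(-3) = 13
item=14: even, count = 13*2+14 = 40
item=8: even, count = 40*2+8 = 88
item=-1: not even, count = 88-(-1) = 89
item=10: even, count = 89*2+10 = 188

188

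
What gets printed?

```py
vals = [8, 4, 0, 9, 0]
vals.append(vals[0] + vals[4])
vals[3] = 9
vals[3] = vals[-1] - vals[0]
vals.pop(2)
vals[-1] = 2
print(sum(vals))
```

append vals[0]+vals[4] = 8+0 = 8 → [8, 4, 0, 9, 0, 8]
vals[3] = 9 → [8, 4, 0, 9, 0, 8]
vals[3] = vals[-1]-vals[0] = 8-8 = 0 → [8, 4, 0, 0, 0, 8]
pop(2) removes 0 → [8, 4, 0, 0, 8]
vals[-1] = 2 → [8, 4, 0, 0, 2]
sum = 14

14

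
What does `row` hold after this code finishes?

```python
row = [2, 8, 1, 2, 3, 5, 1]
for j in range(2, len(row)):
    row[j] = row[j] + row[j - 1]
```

[2, 8, 9, 11, 14, 19, 20]

j=2: row[2] = 1+8 = 9 → [2, 8, 9, 2, 3, 5, 1]
j=3: row[3] = 2+9 = 11 → [2, 8, 9, 11, 3, 5, 1]
j=4: row[4] = 3+11 = 14 → [2, 8, 9, 11, 14, 5, 1]
j=5: row[5] = 5+14 = 19 → [2, 8, 9, 11, 14, 19, 1]
j=6: row[6] = 1+19 = 20 → [2, 8, 9, 11, 14, 19, 20]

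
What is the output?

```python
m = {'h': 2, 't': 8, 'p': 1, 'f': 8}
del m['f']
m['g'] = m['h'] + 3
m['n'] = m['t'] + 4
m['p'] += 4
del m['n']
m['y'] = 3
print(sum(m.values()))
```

23

del 'f' → {'h': 2, 't': 8, 'p': 1}
m['g'] = m['h']+3 = 5 → {'h': 2, 't': 8, 'p': 1, 'g': 5}
m['n'] = m['t']+4 = 12 → {'h': 2, 't': 8, 'p': 1, 'g': 5, 'n': 12}
m['p'] = 1+4 = 5 → {'h': 2, 't': 8, 'p': 5, 'g': 5, 'n': 12}
del 'n' → {'h': 2, 't': 8, 'p': 5, 'g': 5}
m['y'] = 3 → {'h': 2, 't': 8, 'p': 5, 'g': 5, 'y': 3}
sum of values = 23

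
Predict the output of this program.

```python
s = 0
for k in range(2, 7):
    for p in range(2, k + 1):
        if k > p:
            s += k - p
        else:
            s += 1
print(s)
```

k=2,p=2: not 2>2, s = 0+1 = 1
k=3,p=2: 3>2, s = 1+1 = 2
k=3,p=3: not 3>3, s = 2+1 = 3
k=4,p=2: 4>2, s = 3+2 = 5
k=4,p=3: 4>3, s = 5+1 = 6
k=4,p=4: not 4>4, s = 6+1 = 7
k=5,p=2: 5>2, s = 7+3 = 10
k=5,p=3: 5>3, s = 10+2 = 12
k=5,p=4: 5>4, s = 12+1 = 13
k=5,p=5: not 5>5, s = 13+1 = 14
k=6,p=2: 6>2, s = 14+4 = 18
k=6,p=3: 6>3, s = 18+3 = 21
k=6,p=4: 6>4, s = 21+2 = 23
k=6,p=5: 6>5, s = 23+1 = 24
k=6,p=6: not 6>6, s = 24+1 = 25

25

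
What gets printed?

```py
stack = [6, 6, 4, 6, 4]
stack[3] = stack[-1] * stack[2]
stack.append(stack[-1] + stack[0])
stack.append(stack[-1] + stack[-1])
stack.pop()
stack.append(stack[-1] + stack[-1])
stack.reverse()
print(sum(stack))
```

66

stack[3] = stack[-1]*stack[2] = 4*4 = 16 → [6, 6, 4, 16, 4]
append stack[-1]+stack[0] = 4+6 = 10 → [6, 6, 4, 16, 4, 10]
append stack[-1]+stack[-1] = 10+10 = 20 → [6, 6, 4, 16, 4, 10, 20]
pop() removes 20 → [6, 6, 4, 16, 4, 10]
append stack[-1]+stack[-1] = 10+10 = 20 → [6, 6, 4, 16, 4, 10, 20]
reverse → [20, 10, 4, 16, 4, 6, 6]
sum = 66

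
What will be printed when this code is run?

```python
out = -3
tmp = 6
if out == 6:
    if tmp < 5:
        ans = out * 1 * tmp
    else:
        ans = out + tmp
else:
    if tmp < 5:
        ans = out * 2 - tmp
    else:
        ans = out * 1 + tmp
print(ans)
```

3

out=-3, tmp=6
out == 6 is False; tmp < 5 is False
→ ans = out * 1 + tmp = 3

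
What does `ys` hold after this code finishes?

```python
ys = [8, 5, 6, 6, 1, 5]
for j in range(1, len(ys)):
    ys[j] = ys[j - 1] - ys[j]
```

j=1: ys[1] = 8-5 = 3 → [8, 3, 6, 6, 1, 5]
j=2: ys[2] = 3-6 = -3 → [8, 3, -3, 6, 1, 5]
j=3: ys[3] = (-3)-6 = -9 → [8, 3, -3, -9, 1, 5]
j=4: ys[4] = (-9)-1 = -10 → [8, 3, -3, -9, -10, 5]
j=5: ys[5] = (-10)-5 = -15 → [8, 3, -3, -9, -10, -15]

[8, 3, -3, -9, -10, -15]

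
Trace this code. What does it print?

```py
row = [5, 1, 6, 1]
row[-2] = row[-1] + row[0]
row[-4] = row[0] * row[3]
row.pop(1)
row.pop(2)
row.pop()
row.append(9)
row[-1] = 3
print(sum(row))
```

8

row[-2] = row[-1]+row[0] = 1+5 = 6 → [5, 1, 6, 1]
row[-4] = row[0]*row[3] = 5*1 = 5 → [5, 1, 6, 1]
pop(1) removes 1 → [5, 6, 1]
pop(2) removes 1 → [5, 6]
pop() removes 6 → [5]
append 9 → [5, 9]
row[-1] = 3 → [5, 3]
sum = 8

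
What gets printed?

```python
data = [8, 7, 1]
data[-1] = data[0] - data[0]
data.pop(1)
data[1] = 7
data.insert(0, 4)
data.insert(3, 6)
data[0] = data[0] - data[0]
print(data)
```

data[-1] = data[0]-data[0] = 8-8 = 0 → [8, 7, 0]
pop(1) removes 7 → [8, 0]
data[1] = 7 → [8, 7]
insert 4 at 0 → [4, 8, 7]
insert 6 at 3 → [4, 8, 7, 6]
data[0] = data[0]-data[0] = 4-4 = 0 → [0, 8, 7, 6]

[0, 8, 7, 6]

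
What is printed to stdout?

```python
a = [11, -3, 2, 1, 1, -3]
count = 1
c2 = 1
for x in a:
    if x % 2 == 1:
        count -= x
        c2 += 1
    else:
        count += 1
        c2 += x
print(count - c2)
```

-13

x=11: odd, count = 1-11 = -10; c2=2
x=-3: odd, count = (-10)-(-3) = -7; c2=3
x=2: not odd, count = (-7)+1 = -6; c2=5
x=1: odd, count = (-6)-1 = -7; c2=6
x=1: odd, count = (-7)-1 = -8; c2=7
x=-3: odd, count = (-8)-(-3) = -5; c2=8
count-c2 = (-5)-8 = -13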